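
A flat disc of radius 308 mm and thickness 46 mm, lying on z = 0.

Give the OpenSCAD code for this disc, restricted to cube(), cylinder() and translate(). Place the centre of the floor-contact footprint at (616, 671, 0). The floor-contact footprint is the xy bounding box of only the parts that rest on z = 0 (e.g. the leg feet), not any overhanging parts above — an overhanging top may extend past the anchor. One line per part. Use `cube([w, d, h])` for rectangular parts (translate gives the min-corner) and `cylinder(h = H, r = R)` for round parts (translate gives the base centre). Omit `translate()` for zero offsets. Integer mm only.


translate([616, 671, 0]) cylinder(h = 46, r = 308);


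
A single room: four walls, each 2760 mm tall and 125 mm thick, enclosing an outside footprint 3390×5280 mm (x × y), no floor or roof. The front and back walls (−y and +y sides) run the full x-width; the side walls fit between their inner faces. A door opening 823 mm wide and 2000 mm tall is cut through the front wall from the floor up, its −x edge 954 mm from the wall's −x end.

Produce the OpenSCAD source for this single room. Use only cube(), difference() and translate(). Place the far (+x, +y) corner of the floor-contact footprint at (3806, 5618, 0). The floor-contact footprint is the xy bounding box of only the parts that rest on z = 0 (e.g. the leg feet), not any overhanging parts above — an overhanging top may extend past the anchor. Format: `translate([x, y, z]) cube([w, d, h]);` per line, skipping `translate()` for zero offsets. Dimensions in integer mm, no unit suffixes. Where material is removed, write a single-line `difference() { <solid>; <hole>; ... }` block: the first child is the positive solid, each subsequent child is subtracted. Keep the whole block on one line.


difference() { translate([416, 338, 0]) cube([3390, 125, 2760]); translate([1370, 338, 0]) cube([823, 125, 2000]); }
translate([416, 5493, 0]) cube([3390, 125, 2760]);
translate([416, 463, 0]) cube([125, 5030, 2760]);
translate([3681, 463, 0]) cube([125, 5030, 2760]);


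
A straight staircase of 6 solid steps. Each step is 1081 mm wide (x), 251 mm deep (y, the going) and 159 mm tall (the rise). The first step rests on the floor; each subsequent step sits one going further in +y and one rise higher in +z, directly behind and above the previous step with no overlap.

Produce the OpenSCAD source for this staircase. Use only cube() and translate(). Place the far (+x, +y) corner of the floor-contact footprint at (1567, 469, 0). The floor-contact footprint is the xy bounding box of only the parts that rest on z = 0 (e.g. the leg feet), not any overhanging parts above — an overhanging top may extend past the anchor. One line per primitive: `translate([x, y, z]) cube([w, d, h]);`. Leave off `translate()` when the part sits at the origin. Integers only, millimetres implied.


translate([486, 218, 0]) cube([1081, 251, 159]);
translate([486, 469, 159]) cube([1081, 251, 159]);
translate([486, 720, 318]) cube([1081, 251, 159]);
translate([486, 971, 477]) cube([1081, 251, 159]);
translate([486, 1222, 636]) cube([1081, 251, 159]);
translate([486, 1473, 795]) cube([1081, 251, 159]);


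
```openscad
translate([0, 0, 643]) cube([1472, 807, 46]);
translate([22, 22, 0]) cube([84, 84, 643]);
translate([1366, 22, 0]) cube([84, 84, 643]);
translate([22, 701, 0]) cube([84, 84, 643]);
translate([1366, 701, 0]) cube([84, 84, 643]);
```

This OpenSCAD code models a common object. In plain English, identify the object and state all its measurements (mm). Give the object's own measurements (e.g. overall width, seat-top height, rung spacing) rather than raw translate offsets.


A rectangular dining table. The top is 1472×807×46 mm with its upper surface at z = 689 mm. It stands on four 84×84 mm square legs, each inset 22 mm from the nearest pair of top edges, running from the floor to the underside of the top.


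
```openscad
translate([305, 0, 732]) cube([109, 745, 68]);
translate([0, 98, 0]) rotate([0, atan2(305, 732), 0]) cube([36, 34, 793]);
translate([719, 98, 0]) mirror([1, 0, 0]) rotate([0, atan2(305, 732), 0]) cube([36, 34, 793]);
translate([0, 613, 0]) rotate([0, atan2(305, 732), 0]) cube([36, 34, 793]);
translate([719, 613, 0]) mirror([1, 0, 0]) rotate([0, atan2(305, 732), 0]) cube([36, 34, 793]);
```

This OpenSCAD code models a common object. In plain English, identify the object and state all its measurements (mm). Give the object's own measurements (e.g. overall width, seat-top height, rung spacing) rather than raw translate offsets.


A sawhorse. A 109×745×68 mm beam (x, y, z) sits on two A-frame leg pairs. Each pair is two raked legs of 36×34 mm section (34 mm along y) splaying symmetrically in x. Each leg rises 732 mm vertically over 305 mm of horizontal reach and is 793 mm long along its own axis. Every leg's outer bottom edge rests on the floor and its outer top edge meets a bottom edge of the beam — the left legs (tilting toward +x) meet the beam's −x bottom edge, the right legs (their mirror images, tilting toward −x) meet its +x bottom edge — so the leg tops tuck under the beam, the beam's underside is 732 mm above the floor, and the feet are 719 mm apart outside-to-outside with the beam centred between them. The two leg pairs are set in 98 mm from either end of the beam.


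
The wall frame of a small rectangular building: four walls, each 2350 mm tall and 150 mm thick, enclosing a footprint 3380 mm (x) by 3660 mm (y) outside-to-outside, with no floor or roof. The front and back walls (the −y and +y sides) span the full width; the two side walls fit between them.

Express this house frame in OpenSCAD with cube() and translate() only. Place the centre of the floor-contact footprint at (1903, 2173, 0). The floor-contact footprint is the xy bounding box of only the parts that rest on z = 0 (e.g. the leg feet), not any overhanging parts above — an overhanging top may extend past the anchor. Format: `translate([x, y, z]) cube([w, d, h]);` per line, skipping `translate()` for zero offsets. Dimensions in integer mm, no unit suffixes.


translate([213, 343, 0]) cube([3380, 150, 2350]);
translate([213, 3853, 0]) cube([3380, 150, 2350]);
translate([213, 493, 0]) cube([150, 3360, 2350]);
translate([3443, 493, 0]) cube([150, 3360, 2350]);


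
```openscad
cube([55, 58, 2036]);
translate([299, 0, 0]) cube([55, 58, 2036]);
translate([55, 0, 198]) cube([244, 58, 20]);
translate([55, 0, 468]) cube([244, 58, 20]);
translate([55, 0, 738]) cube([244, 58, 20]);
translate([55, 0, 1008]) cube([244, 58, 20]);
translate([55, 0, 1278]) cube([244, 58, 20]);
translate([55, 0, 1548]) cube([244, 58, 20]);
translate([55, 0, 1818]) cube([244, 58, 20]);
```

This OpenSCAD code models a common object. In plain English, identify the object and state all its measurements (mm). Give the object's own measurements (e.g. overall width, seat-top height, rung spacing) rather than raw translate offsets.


A straight ladder. Two 55×58 mm vertical rails, 2036 mm tall, stand 354 mm apart (outside-to-outside) with their front faces coplanar on the −y side. 7 rungs, each 58 mm deep and 20 mm tall, span between the inner faces of the rails, front faces flush with the rails. The lowest rung's underside is at z = 198 mm and rungs are spaced 270 mm apart (underside to underside).


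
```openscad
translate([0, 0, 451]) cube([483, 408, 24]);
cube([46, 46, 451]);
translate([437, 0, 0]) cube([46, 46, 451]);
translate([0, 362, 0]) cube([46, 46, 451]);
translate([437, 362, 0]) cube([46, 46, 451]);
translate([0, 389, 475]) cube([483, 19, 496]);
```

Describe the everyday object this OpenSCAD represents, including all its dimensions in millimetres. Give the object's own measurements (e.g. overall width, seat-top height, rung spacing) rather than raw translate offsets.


A chair. The seat is a 483×408×24 mm slab with its top at z = 475 mm, on four 46×46 mm corner legs (flush with the seat edges, standing on z = 0). A flat backrest 19 mm thick, 496 mm tall, spans the full seat width and rises from the seat top along its +y edge, rear face flush with the rear of the seat.


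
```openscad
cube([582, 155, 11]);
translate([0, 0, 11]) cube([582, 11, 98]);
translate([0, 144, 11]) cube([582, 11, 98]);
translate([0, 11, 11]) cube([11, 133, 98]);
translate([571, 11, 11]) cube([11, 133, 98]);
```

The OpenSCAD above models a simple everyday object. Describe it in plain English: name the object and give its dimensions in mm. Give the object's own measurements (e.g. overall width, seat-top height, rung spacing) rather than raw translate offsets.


An open-topped rectangular box: outside dimensions 582×155×109 mm, with a uniform wall and base thickness of 11 mm. The base is a full 582×155 slab on the floor; four walls sit on top of the base. The front and back walls (the −y and +y sides) span the full width; the two side walls fit between them.


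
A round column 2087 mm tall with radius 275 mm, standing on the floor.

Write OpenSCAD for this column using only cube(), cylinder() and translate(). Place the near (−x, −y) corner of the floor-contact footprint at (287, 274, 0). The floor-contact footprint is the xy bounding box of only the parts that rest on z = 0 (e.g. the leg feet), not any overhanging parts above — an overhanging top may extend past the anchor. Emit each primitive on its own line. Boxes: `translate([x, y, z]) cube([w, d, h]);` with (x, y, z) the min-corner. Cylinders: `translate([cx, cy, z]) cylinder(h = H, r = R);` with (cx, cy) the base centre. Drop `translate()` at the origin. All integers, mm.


translate([562, 549, 0]) cylinder(h = 2087, r = 275);


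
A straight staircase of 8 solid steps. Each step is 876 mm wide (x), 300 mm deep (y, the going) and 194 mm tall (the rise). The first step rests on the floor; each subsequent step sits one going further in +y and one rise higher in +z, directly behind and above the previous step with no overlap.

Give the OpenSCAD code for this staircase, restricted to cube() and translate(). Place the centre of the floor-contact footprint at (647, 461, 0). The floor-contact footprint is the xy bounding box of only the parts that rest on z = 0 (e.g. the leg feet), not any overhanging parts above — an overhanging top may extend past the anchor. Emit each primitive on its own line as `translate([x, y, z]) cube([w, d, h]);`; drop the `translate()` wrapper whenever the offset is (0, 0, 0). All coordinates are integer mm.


translate([209, 311, 0]) cube([876, 300, 194]);
translate([209, 611, 194]) cube([876, 300, 194]);
translate([209, 911, 388]) cube([876, 300, 194]);
translate([209, 1211, 582]) cube([876, 300, 194]);
translate([209, 1511, 776]) cube([876, 300, 194]);
translate([209, 1811, 970]) cube([876, 300, 194]);
translate([209, 2111, 1164]) cube([876, 300, 194]);
translate([209, 2411, 1358]) cube([876, 300, 194]);


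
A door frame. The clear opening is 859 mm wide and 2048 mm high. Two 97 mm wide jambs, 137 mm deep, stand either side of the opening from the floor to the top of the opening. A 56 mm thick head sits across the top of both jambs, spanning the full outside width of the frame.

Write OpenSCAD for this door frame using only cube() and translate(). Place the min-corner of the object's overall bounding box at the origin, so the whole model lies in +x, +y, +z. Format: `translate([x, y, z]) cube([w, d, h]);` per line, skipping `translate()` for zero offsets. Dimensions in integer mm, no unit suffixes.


cube([97, 137, 2048]);
translate([956, 0, 0]) cube([97, 137, 2048]);
translate([0, 0, 2048]) cube([1053, 137, 56]);


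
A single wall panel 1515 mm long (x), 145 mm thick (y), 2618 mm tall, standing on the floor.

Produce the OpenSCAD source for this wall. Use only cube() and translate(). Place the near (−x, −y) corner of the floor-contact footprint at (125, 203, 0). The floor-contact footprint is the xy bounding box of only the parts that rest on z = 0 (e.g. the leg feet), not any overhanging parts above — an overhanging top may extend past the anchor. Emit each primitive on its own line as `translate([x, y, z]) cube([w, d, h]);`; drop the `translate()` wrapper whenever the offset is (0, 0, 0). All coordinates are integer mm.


translate([125, 203, 0]) cube([1515, 145, 2618]);


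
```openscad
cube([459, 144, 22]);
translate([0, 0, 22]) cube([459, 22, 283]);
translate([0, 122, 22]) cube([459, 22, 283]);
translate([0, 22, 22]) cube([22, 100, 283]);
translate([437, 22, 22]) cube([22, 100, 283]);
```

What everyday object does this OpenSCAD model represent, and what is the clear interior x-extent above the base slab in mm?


An open box. The internal width is 415 mm.

A 459×144 base slab with four walls standing on it — an open box. The base is 459 mm wide and the walls are 22 mm thick, so the internal width is 459 − 2 × 22 = 415 mm.


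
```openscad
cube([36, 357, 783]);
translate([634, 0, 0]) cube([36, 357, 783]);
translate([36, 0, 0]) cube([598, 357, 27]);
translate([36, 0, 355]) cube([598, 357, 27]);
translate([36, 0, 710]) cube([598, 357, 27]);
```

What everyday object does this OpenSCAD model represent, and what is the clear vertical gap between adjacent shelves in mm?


A bookshelf. The clear shelf gap is 328 mm.

Two tall side panels with 3 horizontal boards between them — a bookshelf. The first two shelf undersides are at z = 0 and z = 355; with shelf thickness 27, the clear gap is 355 − 0 − 27 = 328 mm.


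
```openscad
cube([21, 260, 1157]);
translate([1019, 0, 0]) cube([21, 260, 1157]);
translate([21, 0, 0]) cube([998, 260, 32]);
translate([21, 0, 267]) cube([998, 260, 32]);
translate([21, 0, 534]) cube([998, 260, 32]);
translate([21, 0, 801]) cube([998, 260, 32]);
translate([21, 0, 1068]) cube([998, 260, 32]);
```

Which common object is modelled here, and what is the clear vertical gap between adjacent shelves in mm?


A bookshelf. The clear shelf gap is 235 mm.

Two tall side panels with 5 horizontal boards between them — a bookshelf. The first two shelf undersides are at z = 0 and z = 267; with shelf thickness 32, the clear gap is 267 − 0 − 32 = 235 mm.


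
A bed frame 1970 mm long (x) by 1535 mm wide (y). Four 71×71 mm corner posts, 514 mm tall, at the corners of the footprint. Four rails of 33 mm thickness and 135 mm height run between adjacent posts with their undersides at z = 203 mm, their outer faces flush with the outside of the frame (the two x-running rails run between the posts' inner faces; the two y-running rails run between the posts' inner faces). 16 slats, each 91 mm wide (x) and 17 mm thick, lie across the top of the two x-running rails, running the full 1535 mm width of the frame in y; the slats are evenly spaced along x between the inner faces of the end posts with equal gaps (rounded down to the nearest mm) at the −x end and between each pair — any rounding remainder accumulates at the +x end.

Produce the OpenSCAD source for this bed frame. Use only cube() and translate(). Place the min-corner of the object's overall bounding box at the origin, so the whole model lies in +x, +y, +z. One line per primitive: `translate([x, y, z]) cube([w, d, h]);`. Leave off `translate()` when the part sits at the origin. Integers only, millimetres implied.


cube([71, 71, 514]);
translate([0, 1464, 0]) cube([71, 71, 514]);
translate([1899, 0, 0]) cube([71, 71, 514]);
translate([1899, 1464, 0]) cube([71, 71, 514]);
translate([71, 0, 203]) cube([1828, 33, 135]);
translate([71, 1502, 203]) cube([1828, 33, 135]);
translate([0, 71, 203]) cube([33, 1393, 135]);
translate([1937, 71, 203]) cube([33, 1393, 135]);
translate([92, 0, 338]) cube([91, 1535, 17]);
translate([204, 0, 338]) cube([91, 1535, 17]);
translate([316, 0, 338]) cube([91, 1535, 17]);
translate([428, 0, 338]) cube([91, 1535, 17]);
translate([540, 0, 338]) cube([91, 1535, 17]);
translate([652, 0, 338]) cube([91, 1535, 17]);
translate([764, 0, 338]) cube([91, 1535, 17]);
translate([876, 0, 338]) cube([91, 1535, 17]);
translate([988, 0, 338]) cube([91, 1535, 17]);
translate([1100, 0, 338]) cube([91, 1535, 17]);
translate([1212, 0, 338]) cube([91, 1535, 17]);
translate([1324, 0, 338]) cube([91, 1535, 17]);
translate([1436, 0, 338]) cube([91, 1535, 17]);
translate([1548, 0, 338]) cube([91, 1535, 17]);
translate([1660, 0, 338]) cube([91, 1535, 17]);
translate([1772, 0, 338]) cube([91, 1535, 17]);


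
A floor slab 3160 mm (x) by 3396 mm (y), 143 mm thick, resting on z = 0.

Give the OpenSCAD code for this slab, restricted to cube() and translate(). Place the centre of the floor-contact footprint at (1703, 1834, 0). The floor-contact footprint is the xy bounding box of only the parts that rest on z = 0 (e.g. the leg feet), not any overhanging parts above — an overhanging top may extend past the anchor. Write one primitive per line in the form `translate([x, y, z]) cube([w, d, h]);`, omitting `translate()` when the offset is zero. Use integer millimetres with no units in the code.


translate([123, 136, 0]) cube([3160, 3396, 143]);


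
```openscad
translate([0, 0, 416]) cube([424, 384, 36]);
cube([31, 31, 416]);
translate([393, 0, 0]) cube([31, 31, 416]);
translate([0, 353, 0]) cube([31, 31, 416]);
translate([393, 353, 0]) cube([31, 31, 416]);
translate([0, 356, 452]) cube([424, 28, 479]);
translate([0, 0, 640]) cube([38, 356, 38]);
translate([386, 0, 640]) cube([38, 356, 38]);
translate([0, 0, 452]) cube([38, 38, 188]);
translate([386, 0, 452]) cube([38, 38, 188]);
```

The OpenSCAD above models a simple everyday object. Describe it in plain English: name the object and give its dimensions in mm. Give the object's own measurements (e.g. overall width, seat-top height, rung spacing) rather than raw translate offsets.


A chair. The seat is a 424×384×36 mm slab with its top at z = 452 mm, on four 31×31 mm corner legs (flush with the seat edges, standing on z = 0). A flat backrest 28 mm thick, 479 mm tall, spans the full seat width and rises from the seat top along its +y edge, rear face flush with the rear of the seat. Two armrests of 38×38 mm section run along each side from the seat's front edge to the front of the backrest, top faces 226 mm above the seat top and outer faces flush with the seat's x-edges; a 38×38 mm post under the front of each armrest stands on the seat at the front corner.


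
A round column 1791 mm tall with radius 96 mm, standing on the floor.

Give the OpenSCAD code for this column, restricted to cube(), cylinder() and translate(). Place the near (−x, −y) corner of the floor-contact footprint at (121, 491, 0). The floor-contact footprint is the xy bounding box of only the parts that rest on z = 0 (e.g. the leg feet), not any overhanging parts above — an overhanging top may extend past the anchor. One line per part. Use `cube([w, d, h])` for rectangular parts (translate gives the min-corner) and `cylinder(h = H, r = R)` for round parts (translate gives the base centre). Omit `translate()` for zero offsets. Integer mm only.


translate([217, 587, 0]) cylinder(h = 1791, r = 96);


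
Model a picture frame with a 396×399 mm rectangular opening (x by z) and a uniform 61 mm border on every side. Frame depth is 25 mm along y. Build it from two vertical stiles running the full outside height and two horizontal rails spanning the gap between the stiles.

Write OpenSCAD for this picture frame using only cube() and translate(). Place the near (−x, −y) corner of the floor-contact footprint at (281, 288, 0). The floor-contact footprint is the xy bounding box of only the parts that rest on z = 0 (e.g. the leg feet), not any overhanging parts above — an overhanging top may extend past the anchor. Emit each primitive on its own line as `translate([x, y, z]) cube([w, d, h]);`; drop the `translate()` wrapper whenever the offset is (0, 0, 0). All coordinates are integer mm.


translate([281, 288, 0]) cube([61, 25, 521]);
translate([738, 288, 0]) cube([61, 25, 521]);
translate([342, 288, 0]) cube([396, 25, 61]);
translate([342, 288, 460]) cube([396, 25, 61]);


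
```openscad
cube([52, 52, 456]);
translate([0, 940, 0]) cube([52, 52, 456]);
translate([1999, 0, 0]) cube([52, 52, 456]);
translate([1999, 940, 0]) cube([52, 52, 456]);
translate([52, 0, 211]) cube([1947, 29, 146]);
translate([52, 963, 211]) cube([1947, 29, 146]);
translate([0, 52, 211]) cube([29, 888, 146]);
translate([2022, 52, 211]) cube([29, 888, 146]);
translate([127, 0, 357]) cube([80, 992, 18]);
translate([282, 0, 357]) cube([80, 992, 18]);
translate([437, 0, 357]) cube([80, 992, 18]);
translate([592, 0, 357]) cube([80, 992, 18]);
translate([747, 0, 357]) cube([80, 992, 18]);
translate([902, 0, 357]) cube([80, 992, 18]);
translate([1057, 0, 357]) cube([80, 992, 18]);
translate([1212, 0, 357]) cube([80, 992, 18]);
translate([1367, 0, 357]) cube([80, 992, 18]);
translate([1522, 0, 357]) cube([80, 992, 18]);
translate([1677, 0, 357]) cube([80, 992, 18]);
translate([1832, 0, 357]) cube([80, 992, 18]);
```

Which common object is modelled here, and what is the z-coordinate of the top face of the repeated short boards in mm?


A bed frame. The slat-top height is 375 mm.

Four posts, four rails, and a row of slats — a bed frame. Slats sit on the rails at z = 211 + 146 = 357; with slat thickness 18, the top is 375 mm.


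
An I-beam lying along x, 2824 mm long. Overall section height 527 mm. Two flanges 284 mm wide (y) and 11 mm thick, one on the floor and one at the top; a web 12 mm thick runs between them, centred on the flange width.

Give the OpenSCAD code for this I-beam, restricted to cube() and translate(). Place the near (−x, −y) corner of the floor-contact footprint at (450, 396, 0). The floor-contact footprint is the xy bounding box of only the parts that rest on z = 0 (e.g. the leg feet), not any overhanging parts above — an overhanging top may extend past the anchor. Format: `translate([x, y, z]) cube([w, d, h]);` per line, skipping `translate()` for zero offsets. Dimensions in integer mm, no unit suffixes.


translate([450, 396, 0]) cube([2824, 284, 11]);
translate([450, 532, 11]) cube([2824, 12, 505]);
translate([450, 396, 516]) cube([2824, 284, 11]);


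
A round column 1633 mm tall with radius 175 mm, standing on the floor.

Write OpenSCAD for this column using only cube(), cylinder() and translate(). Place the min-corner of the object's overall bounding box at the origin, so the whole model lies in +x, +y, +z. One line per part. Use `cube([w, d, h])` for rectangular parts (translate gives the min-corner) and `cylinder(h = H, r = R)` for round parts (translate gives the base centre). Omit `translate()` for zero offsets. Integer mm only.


translate([175, 175, 0]) cylinder(h = 1633, r = 175);


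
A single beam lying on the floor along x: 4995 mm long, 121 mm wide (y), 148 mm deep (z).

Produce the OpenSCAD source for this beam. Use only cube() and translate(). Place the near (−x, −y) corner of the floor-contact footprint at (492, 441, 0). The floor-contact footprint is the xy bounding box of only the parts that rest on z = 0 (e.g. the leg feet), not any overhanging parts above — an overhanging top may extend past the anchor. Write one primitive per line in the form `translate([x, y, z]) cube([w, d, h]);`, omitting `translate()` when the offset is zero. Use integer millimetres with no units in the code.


translate([492, 441, 0]) cube([4995, 121, 148]);


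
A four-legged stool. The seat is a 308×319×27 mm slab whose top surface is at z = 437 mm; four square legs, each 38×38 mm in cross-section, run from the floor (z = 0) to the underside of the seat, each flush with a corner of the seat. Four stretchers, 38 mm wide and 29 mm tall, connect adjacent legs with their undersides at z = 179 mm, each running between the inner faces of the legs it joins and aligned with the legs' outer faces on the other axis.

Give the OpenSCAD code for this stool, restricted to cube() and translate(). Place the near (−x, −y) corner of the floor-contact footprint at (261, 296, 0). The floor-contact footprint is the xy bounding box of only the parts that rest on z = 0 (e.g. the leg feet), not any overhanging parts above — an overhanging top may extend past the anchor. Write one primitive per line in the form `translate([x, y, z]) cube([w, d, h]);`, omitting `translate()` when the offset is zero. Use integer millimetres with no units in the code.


translate([261, 296, 410]) cube([308, 319, 27]);
translate([261, 296, 0]) cube([38, 38, 410]);
translate([531, 296, 0]) cube([38, 38, 410]);
translate([261, 577, 0]) cube([38, 38, 410]);
translate([531, 577, 0]) cube([38, 38, 410]);
translate([299, 296, 179]) cube([232, 38, 29]);
translate([299, 577, 179]) cube([232, 38, 29]);
translate([261, 334, 179]) cube([38, 243, 29]);
translate([531, 334, 179]) cube([38, 243, 29]);


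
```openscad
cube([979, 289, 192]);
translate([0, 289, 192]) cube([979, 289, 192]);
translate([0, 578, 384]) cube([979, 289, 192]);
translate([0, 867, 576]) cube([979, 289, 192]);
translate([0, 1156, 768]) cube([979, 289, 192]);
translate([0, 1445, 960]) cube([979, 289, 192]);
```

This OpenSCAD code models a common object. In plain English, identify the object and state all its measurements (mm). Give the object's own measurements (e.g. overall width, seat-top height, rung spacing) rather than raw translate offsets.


A straight staircase of 6 solid steps. Each step is 979 mm wide (x), 289 mm deep (y, the going) and 192 mm tall (the rise). The first step rests on the floor; each subsequent step sits one going further in +y and one rise higher in +z, directly behind and above the previous step with no overlap.


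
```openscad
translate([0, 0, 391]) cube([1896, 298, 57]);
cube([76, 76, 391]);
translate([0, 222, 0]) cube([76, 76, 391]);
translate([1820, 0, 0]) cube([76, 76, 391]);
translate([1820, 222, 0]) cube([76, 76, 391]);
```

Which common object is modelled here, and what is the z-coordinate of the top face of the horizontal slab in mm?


A bench. The seat-top height is 448 mm.

A long slab on four corner posts — a bench. The slab sits at z = 391 with thickness 57, so the top is 391 + 57 = 448 mm.


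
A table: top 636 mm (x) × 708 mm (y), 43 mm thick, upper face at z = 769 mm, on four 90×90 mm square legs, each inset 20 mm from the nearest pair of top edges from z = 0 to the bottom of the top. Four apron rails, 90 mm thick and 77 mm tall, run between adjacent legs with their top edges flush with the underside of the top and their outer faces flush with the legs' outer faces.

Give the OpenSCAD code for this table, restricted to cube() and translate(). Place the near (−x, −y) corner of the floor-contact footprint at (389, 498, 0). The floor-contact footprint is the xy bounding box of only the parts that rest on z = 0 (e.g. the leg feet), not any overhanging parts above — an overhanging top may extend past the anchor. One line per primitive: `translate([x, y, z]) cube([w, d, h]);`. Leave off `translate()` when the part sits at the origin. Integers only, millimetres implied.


translate([369, 478, 726]) cube([636, 708, 43]);
translate([389, 498, 0]) cube([90, 90, 726]);
translate([895, 498, 0]) cube([90, 90, 726]);
translate([389, 1076, 0]) cube([90, 90, 726]);
translate([895, 1076, 0]) cube([90, 90, 726]);
translate([479, 498, 649]) cube([416, 90, 77]);
translate([479, 1076, 649]) cube([416, 90, 77]);
translate([389, 588, 649]) cube([90, 488, 77]);
translate([895, 588, 649]) cube([90, 488, 77]);


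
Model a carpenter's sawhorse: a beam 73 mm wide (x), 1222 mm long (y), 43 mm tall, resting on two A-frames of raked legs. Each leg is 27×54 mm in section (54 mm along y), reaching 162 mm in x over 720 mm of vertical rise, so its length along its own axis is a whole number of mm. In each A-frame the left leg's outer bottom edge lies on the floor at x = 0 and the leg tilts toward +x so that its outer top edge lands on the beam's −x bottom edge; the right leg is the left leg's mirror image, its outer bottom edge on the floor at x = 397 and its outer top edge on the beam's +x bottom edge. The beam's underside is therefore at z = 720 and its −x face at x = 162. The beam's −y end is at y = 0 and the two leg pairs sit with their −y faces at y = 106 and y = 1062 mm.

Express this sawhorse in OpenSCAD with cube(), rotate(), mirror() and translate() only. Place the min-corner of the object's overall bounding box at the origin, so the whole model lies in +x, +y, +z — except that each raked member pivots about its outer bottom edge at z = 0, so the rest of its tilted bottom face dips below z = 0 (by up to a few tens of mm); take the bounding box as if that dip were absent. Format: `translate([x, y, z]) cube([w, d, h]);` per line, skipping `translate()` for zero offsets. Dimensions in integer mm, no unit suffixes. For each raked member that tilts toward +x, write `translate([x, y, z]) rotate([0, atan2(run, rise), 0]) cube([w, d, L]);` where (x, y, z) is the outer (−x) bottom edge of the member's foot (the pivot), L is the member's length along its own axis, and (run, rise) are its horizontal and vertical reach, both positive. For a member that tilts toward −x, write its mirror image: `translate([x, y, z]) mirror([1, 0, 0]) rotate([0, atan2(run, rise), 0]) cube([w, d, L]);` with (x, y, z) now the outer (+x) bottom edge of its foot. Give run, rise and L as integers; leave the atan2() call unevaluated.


translate([162, 0, 720]) cube([73, 1222, 43]);
translate([0, 106, 0]) rotate([0, atan2(162, 720), 0]) cube([27, 54, 738]);
translate([397, 106, 0]) mirror([1, 0, 0]) rotate([0, atan2(162, 720), 0]) cube([27, 54, 738]);
translate([0, 1062, 0]) rotate([0, atan2(162, 720), 0]) cube([27, 54, 738]);
translate([397, 1062, 0]) mirror([1, 0, 0]) rotate([0, atan2(162, 720), 0]) cube([27, 54, 738]);


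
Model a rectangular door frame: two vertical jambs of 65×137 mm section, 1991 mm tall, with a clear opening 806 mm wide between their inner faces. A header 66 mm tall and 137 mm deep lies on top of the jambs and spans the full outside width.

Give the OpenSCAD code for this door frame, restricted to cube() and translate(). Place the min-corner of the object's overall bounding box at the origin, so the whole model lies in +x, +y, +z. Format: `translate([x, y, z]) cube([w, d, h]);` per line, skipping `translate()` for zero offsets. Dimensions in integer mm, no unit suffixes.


cube([65, 137, 1991]);
translate([871, 0, 0]) cube([65, 137, 1991]);
translate([0, 0, 1991]) cube([936, 137, 66]);


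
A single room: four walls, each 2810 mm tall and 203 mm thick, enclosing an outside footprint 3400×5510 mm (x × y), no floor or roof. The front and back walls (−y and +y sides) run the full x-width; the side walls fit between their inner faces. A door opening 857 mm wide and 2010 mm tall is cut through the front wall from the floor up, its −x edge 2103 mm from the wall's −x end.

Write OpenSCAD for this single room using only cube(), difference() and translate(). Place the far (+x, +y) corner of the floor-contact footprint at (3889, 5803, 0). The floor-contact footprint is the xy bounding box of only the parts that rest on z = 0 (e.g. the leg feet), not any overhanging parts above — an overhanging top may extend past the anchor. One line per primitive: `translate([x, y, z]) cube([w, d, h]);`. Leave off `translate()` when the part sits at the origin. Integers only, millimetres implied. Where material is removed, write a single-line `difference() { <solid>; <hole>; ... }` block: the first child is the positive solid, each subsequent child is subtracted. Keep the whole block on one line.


difference() { translate([489, 293, 0]) cube([3400, 203, 2810]); translate([2592, 293, 0]) cube([857, 203, 2010]); }
translate([489, 5600, 0]) cube([3400, 203, 2810]);
translate([489, 496, 0]) cube([203, 5104, 2810]);
translate([3686, 496, 0]) cube([203, 5104, 2810]);


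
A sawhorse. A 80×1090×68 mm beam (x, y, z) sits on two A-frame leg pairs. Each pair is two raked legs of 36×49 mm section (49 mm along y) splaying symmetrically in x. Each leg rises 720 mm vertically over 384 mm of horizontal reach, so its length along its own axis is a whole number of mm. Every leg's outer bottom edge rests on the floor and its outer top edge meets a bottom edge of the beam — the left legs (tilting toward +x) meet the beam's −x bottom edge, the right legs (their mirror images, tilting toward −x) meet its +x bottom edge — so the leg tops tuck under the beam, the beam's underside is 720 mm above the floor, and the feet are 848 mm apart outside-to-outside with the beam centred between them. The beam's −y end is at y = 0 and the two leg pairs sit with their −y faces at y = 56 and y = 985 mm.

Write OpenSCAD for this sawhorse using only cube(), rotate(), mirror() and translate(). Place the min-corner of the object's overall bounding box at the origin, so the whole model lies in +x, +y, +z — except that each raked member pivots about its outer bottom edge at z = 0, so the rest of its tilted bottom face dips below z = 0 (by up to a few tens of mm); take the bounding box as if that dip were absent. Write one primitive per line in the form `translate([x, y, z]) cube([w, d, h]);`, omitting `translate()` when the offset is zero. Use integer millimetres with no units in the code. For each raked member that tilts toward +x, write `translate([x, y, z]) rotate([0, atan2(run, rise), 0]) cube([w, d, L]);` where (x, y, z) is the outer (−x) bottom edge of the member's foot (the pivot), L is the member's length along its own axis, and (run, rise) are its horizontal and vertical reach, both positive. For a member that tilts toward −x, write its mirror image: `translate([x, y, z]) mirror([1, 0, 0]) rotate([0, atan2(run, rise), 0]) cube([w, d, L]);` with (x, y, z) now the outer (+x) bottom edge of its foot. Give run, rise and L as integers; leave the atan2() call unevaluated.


translate([384, 0, 720]) cube([80, 1090, 68]);
translate([0, 56, 0]) rotate([0, atan2(384, 720), 0]) cube([36, 49, 816]);
translate([848, 56, 0]) mirror([1, 0, 0]) rotate([0, atan2(384, 720), 0]) cube([36, 49, 816]);
translate([0, 985, 0]) rotate([0, atan2(384, 720), 0]) cube([36, 49, 816]);
translate([848, 985, 0]) mirror([1, 0, 0]) rotate([0, atan2(384, 720), 0]) cube([36, 49, 816]);


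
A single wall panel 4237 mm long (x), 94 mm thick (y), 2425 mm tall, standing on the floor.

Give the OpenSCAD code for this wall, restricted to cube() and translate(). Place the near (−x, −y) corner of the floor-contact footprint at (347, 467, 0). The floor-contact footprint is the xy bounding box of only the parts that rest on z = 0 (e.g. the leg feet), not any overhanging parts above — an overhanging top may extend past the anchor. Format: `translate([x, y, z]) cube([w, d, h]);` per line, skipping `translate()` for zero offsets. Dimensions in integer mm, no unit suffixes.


translate([347, 467, 0]) cube([4237, 94, 2425]);


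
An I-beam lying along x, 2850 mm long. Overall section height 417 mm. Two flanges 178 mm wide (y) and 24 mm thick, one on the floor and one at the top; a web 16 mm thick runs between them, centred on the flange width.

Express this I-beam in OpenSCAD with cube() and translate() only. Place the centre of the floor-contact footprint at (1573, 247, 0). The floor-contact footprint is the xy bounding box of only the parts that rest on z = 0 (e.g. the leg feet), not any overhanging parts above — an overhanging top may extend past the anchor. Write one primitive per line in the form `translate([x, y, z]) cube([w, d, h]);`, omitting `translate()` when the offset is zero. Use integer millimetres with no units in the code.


translate([148, 158, 0]) cube([2850, 178, 24]);
translate([148, 239, 24]) cube([2850, 16, 369]);
translate([148, 158, 393]) cube([2850, 178, 24]);


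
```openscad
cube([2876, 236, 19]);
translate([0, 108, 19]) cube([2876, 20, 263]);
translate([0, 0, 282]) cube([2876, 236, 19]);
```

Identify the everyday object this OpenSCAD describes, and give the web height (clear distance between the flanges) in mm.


An I-beam. The web height is 263 mm.

Two wide flanges with a thin centred web — an I-beam. Overall 301 mm minus two 19 mm flanges gives a web of 301 − 2·19 = 263 mm.


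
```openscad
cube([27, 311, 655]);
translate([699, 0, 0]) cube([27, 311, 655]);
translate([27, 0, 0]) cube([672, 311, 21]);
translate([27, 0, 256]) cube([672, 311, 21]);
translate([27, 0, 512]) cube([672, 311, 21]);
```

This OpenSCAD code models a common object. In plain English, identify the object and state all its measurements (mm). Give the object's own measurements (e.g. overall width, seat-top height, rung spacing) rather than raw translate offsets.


An open bookshelf. Two side panels, each 27 mm thick, 311 mm deep and 655 mm tall, stand 726 mm apart (outside-to-outside). Between them sit 3 shelves, each 21 mm thick and 311 mm deep, spanning the full gap between the sides. The bottom shelf rests on the floor (its underside at z = 0) and the clear gap between one shelf's top and the next shelf's underside is 235 mm.


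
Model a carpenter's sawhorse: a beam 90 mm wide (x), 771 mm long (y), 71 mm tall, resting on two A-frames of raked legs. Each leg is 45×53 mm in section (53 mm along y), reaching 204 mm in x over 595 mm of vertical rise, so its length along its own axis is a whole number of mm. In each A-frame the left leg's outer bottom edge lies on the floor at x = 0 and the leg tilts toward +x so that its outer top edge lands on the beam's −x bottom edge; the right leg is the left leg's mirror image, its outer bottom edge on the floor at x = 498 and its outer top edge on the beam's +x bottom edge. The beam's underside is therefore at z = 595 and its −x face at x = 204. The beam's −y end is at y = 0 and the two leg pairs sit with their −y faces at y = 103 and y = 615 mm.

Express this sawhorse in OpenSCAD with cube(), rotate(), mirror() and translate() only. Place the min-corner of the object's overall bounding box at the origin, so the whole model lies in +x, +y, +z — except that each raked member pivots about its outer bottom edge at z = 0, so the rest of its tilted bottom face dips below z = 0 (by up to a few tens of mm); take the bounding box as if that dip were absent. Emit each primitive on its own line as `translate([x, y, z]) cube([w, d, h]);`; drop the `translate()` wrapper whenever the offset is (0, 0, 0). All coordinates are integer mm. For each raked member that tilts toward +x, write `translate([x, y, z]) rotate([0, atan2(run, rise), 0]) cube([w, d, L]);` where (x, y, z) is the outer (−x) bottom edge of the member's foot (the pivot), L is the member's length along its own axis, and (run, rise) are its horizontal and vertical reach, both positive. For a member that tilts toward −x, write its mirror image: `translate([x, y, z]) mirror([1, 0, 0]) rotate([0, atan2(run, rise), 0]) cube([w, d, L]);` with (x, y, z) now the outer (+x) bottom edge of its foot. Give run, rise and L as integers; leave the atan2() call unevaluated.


translate([204, 0, 595]) cube([90, 771, 71]);
translate([0, 103, 0]) rotate([0, atan2(204, 595), 0]) cube([45, 53, 629]);
translate([498, 103, 0]) mirror([1, 0, 0]) rotate([0, atan2(204, 595), 0]) cube([45, 53, 629]);
translate([0, 615, 0]) rotate([0, atan2(204, 595), 0]) cube([45, 53, 629]);
translate([498, 615, 0]) mirror([1, 0, 0]) rotate([0, atan2(204, 595), 0]) cube([45, 53, 629]);


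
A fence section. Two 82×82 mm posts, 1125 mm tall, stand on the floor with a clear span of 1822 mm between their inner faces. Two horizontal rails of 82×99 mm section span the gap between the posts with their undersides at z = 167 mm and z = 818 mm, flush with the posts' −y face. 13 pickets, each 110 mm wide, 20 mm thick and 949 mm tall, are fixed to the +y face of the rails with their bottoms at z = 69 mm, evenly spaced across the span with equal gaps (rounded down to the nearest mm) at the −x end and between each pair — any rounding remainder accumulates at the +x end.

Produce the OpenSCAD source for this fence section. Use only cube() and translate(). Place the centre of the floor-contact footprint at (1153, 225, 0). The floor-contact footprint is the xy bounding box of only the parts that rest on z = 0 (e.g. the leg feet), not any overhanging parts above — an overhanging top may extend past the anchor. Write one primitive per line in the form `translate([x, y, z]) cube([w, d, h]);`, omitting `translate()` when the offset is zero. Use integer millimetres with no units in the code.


translate([160, 184, 0]) cube([82, 82, 1125]);
translate([2064, 184, 0]) cube([82, 82, 1125]);
translate([242, 184, 167]) cube([1822, 82, 99]);
translate([242, 184, 818]) cube([1822, 82, 99]);
translate([270, 266, 69]) cube([110, 20, 949]);
translate([408, 266, 69]) cube([110, 20, 949]);
translate([546, 266, 69]) cube([110, 20, 949]);
translate([684, 266, 69]) cube([110, 20, 949]);
translate([822, 266, 69]) cube([110, 20, 949]);
translate([960, 266, 69]) cube([110, 20, 949]);
translate([1098, 266, 69]) cube([110, 20, 949]);
translate([1236, 266, 69]) cube([110, 20, 949]);
translate([1374, 266, 69]) cube([110, 20, 949]);
translate([1512, 266, 69]) cube([110, 20, 949]);
translate([1650, 266, 69]) cube([110, 20, 949]);
translate([1788, 266, 69]) cube([110, 20, 949]);
translate([1926, 266, 69]) cube([110, 20, 949]);
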